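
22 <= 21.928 False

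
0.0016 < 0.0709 True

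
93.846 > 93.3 True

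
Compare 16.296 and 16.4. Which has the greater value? 16.4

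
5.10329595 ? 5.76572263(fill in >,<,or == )<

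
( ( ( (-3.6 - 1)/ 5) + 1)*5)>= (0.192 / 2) True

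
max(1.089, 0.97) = 1.089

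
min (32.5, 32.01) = 32.01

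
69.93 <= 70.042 True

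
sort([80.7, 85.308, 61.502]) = [61.502, 80.7, 85.308]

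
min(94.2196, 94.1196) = 94.1196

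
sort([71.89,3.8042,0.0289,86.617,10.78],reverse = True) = [86.617,71.89,10.78,3.8042,0.0289]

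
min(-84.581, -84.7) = -84.7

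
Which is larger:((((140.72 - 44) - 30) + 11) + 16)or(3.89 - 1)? ((((140.72 - 44) - 30) + 11) + 16)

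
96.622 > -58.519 True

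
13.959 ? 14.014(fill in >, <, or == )<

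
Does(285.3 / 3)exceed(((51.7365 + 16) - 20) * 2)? No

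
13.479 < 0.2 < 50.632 False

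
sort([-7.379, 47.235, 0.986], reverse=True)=[47.235, 0.986, -7.379]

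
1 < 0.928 False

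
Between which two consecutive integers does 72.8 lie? 72 and 73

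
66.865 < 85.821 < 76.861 False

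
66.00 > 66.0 False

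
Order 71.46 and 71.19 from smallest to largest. 71.19, 71.46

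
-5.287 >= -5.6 True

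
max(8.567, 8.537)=8.567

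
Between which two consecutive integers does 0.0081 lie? 0 and 1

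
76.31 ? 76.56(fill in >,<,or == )<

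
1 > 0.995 True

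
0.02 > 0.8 False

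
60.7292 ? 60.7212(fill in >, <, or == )>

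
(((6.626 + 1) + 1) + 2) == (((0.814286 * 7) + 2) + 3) False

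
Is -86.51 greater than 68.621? No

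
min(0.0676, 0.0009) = 0.0009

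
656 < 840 True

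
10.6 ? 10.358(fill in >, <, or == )>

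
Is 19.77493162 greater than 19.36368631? Yes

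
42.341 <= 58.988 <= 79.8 True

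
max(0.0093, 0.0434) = 0.0434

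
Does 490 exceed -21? Yes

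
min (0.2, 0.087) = 0.087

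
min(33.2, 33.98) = 33.2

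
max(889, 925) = 925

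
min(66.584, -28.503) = -28.503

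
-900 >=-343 False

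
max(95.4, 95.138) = 95.4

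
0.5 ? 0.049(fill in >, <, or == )>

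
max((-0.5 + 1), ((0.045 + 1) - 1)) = 0.5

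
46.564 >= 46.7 False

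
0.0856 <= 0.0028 False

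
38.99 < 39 True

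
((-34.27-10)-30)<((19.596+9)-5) True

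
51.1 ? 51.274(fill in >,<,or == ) <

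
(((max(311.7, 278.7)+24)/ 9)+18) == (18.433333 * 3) False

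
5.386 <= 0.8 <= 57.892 False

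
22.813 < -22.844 False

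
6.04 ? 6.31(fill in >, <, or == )<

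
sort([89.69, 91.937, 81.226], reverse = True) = [91.937, 89.69, 81.226]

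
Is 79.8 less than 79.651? No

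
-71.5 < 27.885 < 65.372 True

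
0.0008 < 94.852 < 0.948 False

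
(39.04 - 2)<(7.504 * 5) True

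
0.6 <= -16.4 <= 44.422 False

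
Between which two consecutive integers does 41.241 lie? 41 and 42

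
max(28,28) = 28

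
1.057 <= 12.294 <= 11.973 False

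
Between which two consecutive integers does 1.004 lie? 1 and 2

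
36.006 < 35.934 False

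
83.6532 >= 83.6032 True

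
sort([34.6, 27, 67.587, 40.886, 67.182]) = [27, 34.6, 40.886, 67.182, 67.587]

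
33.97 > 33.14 True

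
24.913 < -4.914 False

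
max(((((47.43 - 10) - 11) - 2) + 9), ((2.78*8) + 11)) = 33.43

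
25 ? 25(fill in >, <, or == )==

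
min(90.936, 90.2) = 90.2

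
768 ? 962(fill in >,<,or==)<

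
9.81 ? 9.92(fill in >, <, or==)<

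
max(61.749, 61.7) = 61.749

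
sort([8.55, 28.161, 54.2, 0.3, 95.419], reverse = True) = [95.419, 54.2, 28.161, 8.55, 0.3]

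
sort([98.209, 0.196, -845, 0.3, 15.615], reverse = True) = [98.209, 15.615, 0.3, 0.196, -845]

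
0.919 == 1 False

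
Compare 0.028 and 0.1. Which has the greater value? 0.1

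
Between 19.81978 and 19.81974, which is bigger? 19.81978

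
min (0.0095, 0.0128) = 0.0095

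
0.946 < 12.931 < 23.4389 True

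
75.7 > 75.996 False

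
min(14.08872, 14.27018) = 14.08872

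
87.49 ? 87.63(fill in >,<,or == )<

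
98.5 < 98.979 True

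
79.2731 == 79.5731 False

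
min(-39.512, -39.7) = -39.7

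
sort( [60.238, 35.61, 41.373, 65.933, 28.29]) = [28.29, 35.61, 41.373, 60.238, 65.933]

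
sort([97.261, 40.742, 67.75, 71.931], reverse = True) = [97.261, 71.931, 67.75, 40.742]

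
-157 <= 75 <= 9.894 False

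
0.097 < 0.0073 False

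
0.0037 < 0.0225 True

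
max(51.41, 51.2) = 51.41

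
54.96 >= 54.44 True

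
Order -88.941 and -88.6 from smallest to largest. -88.941, -88.6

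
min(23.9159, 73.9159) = 23.9159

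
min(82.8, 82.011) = 82.011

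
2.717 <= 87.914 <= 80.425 False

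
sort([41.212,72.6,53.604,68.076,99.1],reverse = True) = [99.1,72.6,68.076,53.604,41.212]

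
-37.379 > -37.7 True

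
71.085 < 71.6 True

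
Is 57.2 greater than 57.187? Yes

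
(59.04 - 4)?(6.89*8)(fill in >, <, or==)<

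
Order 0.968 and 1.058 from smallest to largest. 0.968, 1.058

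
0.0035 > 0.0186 False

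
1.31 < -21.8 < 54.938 False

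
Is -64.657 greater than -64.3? No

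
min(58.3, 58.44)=58.3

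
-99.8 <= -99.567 True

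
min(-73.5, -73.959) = -73.959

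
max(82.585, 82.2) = 82.585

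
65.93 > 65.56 True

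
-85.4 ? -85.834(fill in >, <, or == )>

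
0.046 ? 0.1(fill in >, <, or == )<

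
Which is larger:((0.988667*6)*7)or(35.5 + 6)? ((0.988667*6)*7)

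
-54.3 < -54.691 False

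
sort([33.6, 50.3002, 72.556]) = [33.6, 50.3002, 72.556]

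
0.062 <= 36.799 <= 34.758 False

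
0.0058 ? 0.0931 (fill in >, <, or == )<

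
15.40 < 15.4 False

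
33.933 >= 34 False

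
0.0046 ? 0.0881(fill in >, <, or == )<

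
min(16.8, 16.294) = 16.294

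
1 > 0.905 True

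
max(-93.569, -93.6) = -93.569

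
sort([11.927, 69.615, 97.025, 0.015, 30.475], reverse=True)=[97.025, 69.615, 30.475, 11.927, 0.015]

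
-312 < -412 False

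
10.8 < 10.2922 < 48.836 False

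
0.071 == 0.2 False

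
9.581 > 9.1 True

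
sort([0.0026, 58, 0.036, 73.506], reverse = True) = [73.506, 58, 0.036, 0.0026]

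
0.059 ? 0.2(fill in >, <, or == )<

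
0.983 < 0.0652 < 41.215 False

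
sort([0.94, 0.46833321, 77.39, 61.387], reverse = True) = [77.39, 61.387, 0.94, 0.46833321]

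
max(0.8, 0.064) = 0.8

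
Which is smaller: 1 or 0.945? 0.945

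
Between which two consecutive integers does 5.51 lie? 5 and 6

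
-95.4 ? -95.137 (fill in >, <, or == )<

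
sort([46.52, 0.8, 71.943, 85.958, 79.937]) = [0.8, 46.52, 71.943, 79.937, 85.958]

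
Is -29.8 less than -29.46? Yes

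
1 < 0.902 False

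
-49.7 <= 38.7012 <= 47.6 True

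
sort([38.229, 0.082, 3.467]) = [0.082, 3.467, 38.229]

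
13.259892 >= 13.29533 False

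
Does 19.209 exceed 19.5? No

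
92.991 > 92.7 True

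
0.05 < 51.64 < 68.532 True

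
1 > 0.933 True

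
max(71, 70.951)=71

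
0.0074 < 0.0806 True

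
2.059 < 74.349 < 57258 True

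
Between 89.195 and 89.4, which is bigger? 89.4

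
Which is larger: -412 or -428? -412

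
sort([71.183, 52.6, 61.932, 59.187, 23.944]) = [23.944, 52.6, 59.187, 61.932, 71.183]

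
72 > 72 False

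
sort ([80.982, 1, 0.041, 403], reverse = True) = [403, 80.982, 1, 0.041]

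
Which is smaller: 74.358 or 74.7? 74.358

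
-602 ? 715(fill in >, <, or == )<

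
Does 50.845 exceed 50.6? Yes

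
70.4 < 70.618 True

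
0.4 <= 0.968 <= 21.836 True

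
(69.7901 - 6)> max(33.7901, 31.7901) True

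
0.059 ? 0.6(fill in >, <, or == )<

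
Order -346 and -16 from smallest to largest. -346, -16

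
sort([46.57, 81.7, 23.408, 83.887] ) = [23.408, 46.57, 81.7, 83.887]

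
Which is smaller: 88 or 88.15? 88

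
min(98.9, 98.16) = 98.16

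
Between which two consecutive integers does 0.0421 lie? 0 and 1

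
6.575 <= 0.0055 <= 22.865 False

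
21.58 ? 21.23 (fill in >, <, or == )>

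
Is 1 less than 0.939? No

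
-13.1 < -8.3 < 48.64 True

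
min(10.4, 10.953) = 10.4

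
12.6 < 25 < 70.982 True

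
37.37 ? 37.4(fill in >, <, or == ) <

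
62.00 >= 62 True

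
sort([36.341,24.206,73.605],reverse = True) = [73.605,36.341,24.206]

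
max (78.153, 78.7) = 78.7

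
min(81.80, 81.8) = 81.80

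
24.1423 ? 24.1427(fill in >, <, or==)<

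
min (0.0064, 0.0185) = 0.0064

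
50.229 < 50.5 True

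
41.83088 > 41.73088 True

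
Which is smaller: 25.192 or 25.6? 25.192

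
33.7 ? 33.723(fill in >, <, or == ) <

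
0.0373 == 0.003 False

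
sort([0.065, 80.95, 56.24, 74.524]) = [0.065, 56.24, 74.524, 80.95]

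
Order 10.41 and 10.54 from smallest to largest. 10.41, 10.54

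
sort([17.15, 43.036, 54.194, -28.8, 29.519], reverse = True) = [54.194, 43.036, 29.519, 17.15, -28.8]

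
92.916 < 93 True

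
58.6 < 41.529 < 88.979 False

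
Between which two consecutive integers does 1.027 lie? 1 and 2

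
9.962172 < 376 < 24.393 False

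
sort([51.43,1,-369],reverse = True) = [51.43,1,-369]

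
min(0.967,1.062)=0.967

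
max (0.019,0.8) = 0.8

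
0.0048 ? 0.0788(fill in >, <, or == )<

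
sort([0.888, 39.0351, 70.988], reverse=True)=[70.988, 39.0351, 0.888]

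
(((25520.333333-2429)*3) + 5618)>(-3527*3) True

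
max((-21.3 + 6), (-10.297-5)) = -15.297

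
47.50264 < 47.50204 False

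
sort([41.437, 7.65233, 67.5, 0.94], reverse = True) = [67.5, 41.437, 7.65233, 0.94]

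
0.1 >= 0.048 True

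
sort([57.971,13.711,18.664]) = [13.711,18.664,57.971]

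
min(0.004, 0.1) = 0.004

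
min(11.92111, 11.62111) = 11.62111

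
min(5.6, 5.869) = 5.6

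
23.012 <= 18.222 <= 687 False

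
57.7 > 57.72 False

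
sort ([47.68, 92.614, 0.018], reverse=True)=[92.614, 47.68, 0.018]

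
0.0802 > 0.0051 True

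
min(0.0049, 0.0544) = 0.0049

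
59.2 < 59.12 False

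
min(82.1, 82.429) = 82.1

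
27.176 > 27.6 False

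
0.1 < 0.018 False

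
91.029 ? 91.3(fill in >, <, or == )<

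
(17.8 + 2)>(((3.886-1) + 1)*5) True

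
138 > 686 False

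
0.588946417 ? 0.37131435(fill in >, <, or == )>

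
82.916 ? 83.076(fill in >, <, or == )<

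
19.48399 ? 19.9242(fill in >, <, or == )<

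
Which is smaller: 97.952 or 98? 97.952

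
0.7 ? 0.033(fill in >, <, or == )>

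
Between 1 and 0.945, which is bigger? 1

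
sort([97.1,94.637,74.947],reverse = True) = [97.1,94.637,74.947]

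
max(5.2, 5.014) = 5.2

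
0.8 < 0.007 False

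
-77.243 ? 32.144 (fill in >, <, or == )<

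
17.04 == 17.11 False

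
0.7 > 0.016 True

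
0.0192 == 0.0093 False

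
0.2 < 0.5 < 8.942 True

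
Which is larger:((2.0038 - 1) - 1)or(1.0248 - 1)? (1.0248 - 1)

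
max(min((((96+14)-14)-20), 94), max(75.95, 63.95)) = 76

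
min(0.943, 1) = 0.943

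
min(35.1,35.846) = 35.1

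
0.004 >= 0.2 False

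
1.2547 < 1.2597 True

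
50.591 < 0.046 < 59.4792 False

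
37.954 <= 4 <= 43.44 False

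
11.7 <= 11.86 True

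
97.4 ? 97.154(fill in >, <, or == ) >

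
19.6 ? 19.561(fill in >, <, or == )>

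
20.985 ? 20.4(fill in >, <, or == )>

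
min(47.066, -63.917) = -63.917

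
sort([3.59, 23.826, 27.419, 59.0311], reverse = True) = [59.0311, 27.419, 23.826, 3.59]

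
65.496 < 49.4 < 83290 False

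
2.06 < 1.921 False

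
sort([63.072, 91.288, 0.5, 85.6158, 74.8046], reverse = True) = [91.288, 85.6158, 74.8046, 63.072, 0.5]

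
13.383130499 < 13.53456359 True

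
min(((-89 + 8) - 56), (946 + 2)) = -137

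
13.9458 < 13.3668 False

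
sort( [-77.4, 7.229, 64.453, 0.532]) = [-77.4, 0.532, 7.229, 64.453]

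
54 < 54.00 False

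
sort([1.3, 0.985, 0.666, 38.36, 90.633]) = [0.666, 0.985, 1.3, 38.36, 90.633]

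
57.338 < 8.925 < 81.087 False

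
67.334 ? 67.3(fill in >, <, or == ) >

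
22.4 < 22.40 False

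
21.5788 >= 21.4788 True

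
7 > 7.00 False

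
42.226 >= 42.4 False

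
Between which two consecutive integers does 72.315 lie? 72 and 73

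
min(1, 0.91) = 0.91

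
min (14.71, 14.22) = 14.22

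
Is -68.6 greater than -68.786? Yes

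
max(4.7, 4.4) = 4.7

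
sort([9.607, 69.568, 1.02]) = [1.02, 9.607, 69.568]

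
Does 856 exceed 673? Yes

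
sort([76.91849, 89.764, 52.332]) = [52.332, 76.91849, 89.764]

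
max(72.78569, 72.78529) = 72.78569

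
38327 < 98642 True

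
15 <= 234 True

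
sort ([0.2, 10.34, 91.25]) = [0.2, 10.34, 91.25]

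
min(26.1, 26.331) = 26.1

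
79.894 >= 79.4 True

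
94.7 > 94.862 False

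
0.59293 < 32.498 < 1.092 False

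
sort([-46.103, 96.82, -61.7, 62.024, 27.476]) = [-61.7, -46.103, 27.476, 62.024, 96.82]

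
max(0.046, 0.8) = 0.8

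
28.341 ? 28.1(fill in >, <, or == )>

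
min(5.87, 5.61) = 5.61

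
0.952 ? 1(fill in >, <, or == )<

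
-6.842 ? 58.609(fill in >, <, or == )<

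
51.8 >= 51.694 True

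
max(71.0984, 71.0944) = 71.0984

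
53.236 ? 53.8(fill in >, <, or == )<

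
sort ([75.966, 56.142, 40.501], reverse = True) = [75.966, 56.142, 40.501]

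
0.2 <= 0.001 False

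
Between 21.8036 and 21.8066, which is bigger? 21.8066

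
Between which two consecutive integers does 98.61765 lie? 98 and 99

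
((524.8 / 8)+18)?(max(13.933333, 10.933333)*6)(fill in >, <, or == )>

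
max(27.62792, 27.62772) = 27.62792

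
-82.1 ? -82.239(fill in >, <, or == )>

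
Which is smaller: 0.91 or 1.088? 0.91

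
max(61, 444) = 444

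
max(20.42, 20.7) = 20.7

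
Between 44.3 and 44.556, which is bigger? 44.556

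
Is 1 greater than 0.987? Yes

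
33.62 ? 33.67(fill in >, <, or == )<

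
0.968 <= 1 True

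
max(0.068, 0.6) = 0.6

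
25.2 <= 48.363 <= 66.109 True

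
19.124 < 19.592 True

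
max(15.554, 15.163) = 15.554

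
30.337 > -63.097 True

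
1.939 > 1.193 True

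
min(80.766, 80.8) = 80.766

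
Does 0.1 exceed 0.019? Yes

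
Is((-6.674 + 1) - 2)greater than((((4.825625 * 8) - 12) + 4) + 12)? No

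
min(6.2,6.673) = 6.2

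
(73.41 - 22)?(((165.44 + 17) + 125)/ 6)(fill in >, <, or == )>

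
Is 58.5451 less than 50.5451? No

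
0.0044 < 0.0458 True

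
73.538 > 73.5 True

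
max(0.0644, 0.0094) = 0.0644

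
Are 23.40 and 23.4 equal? Yes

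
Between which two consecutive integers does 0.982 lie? 0 and 1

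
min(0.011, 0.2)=0.011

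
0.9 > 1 False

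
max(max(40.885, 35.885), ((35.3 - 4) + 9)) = 40.885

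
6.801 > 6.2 True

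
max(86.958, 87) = 87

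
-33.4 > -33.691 True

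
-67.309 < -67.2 True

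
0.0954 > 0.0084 True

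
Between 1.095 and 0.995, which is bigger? 1.095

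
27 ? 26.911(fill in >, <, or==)>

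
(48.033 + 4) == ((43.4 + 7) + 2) False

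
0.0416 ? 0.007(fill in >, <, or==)>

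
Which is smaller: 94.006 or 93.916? 93.916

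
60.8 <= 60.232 False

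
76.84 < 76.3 False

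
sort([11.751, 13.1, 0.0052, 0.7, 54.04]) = [0.0052, 0.7, 11.751, 13.1, 54.04]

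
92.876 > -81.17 True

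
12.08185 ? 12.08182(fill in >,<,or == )>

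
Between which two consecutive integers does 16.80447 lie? 16 and 17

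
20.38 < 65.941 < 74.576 True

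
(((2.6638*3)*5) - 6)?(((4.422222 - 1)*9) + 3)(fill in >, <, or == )>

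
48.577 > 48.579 False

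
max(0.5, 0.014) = 0.5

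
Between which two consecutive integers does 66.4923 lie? 66 and 67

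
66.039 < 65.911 False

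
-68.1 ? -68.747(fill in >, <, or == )>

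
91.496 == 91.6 False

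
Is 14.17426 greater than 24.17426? No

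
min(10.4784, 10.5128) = 10.4784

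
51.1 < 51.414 True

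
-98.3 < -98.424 False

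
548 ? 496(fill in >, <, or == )>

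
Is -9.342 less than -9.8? No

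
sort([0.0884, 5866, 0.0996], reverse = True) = [5866, 0.0996, 0.0884]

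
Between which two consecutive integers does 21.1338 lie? 21 and 22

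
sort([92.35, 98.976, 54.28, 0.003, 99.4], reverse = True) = [99.4, 98.976, 92.35, 54.28, 0.003]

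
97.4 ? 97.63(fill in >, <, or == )<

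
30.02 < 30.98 True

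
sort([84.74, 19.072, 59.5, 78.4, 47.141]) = [19.072, 47.141, 59.5, 78.4, 84.74]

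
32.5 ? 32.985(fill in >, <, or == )<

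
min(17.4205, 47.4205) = 17.4205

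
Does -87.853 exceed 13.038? No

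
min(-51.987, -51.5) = -51.987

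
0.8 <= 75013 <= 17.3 False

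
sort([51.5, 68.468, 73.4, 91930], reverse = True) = [91930, 73.4, 68.468, 51.5]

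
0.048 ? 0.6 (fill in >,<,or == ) <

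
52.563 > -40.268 True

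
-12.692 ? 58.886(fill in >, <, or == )<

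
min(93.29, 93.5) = 93.29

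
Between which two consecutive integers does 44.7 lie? 44 and 45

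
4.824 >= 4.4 True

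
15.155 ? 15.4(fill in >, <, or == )<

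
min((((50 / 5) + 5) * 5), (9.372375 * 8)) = 74.979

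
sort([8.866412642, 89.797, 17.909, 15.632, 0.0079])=[0.0079, 8.866412642, 15.632, 17.909, 89.797]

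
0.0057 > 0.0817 False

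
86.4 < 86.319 False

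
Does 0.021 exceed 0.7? No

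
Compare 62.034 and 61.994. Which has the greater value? 62.034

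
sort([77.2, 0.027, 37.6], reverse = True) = [77.2, 37.6, 0.027]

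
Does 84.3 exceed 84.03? Yes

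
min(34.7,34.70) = 34.7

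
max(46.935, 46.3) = 46.935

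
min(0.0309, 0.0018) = 0.0018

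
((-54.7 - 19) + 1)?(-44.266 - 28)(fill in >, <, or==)<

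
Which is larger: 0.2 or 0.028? 0.2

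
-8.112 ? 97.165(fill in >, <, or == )<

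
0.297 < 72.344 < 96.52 True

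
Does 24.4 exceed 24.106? Yes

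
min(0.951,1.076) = 0.951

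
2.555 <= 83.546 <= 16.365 False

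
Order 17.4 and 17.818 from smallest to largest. 17.4,17.818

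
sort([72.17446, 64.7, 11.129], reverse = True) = [72.17446, 64.7, 11.129]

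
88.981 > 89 False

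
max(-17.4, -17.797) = -17.4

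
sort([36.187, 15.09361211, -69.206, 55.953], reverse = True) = [55.953, 36.187, 15.09361211, -69.206]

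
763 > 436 True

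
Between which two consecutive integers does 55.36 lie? 55 and 56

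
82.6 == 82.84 False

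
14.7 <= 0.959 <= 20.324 False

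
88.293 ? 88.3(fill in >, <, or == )<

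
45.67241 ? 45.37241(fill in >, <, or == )>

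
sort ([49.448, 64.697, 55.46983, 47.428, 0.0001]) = [0.0001, 47.428, 49.448, 55.46983, 64.697]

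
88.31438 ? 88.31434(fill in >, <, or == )>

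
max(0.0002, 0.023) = 0.023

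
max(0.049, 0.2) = 0.2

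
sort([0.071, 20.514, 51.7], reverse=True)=[51.7, 20.514, 0.071]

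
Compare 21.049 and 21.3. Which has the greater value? 21.3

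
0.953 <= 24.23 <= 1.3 False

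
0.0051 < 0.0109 True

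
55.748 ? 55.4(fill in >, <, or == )>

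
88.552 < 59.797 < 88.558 False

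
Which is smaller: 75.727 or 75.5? 75.5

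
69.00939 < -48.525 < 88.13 False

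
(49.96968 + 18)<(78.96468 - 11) False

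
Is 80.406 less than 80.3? No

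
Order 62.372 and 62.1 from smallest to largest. 62.1, 62.372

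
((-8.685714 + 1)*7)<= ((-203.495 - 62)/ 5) True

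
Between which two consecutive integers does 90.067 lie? 90 and 91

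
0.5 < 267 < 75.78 False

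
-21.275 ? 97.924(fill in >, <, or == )<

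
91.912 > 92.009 False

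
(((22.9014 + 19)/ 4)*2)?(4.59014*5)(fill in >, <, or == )<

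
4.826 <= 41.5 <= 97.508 True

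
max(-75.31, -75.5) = -75.31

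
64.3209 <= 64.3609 True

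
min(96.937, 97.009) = 96.937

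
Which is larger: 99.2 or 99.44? 99.44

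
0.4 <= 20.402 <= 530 True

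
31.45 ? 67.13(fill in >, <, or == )<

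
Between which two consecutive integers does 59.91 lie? 59 and 60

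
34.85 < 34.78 False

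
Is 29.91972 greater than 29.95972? No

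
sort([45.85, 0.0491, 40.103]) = [0.0491, 40.103, 45.85]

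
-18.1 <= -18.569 False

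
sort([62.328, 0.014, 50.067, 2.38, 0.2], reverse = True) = [62.328, 50.067, 2.38, 0.2, 0.014]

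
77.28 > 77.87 False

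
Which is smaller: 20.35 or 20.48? 20.35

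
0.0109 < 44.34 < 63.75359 True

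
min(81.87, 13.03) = 13.03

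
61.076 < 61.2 True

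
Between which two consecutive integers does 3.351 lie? 3 and 4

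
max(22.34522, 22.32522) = 22.34522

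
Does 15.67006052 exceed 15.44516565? Yes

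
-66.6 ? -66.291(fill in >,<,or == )<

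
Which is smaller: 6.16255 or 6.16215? 6.16215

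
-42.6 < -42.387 True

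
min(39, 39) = 39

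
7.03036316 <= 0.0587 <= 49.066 False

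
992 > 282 True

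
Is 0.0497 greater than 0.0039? Yes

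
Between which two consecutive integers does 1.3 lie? 1 and 2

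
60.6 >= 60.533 True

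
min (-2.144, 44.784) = -2.144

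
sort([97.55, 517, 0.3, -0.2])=[-0.2, 0.3, 97.55, 517]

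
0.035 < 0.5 True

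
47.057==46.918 False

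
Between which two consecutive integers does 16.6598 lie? 16 and 17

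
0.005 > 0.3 False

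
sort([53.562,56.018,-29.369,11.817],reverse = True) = [56.018,53.562,11.817,-29.369]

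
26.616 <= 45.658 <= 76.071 True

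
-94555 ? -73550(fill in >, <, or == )<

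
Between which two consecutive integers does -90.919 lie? -91 and -90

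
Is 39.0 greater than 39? No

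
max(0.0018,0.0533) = 0.0533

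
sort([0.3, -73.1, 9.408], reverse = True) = [9.408, 0.3, -73.1]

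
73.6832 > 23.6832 True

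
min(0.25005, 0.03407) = 0.03407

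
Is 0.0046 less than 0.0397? Yes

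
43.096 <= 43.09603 True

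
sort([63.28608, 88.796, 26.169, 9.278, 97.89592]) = [9.278, 26.169, 63.28608, 88.796, 97.89592]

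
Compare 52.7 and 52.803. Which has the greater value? 52.803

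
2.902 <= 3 True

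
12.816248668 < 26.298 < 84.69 True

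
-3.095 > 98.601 False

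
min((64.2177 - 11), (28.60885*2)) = 53.2177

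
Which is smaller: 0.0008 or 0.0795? 0.0008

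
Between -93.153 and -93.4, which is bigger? -93.153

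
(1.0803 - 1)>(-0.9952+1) True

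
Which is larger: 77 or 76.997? 77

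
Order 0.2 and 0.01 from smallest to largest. 0.01,0.2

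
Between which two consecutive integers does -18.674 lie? -19 and -18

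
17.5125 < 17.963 True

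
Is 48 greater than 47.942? Yes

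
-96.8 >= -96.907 True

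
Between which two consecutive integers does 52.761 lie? 52 and 53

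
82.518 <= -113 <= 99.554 False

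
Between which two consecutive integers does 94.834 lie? 94 and 95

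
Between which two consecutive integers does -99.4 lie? -100 and -99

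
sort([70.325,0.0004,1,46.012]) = [0.0004,1,46.012,70.325]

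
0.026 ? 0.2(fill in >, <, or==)<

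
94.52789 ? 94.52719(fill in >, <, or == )>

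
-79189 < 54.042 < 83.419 True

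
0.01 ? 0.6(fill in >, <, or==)<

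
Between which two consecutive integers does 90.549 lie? 90 and 91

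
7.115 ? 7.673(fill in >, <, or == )<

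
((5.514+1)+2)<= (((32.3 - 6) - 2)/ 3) False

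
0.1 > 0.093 True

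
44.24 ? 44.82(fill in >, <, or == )<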